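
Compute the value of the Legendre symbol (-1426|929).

-1

(-1426|929)
  = (1426|929)    [929 ≡ 1 mod 4 ⇒ (-1|929) = +1]
  = (497|929)    [1426 ≡ 497 mod 929]
  = (929|497)    [QR: 497 ≡ 1 mod 4, sign kept]
  = (432|497)    [929 ≡ 432 mod 497]
  = (27|497)    [497 ≡ 1 mod 8 ⇒ (2|497)^4 = +1]
  = (497|27)    [QR: 497 ≡ 1 mod 4, sign kept]
  = (11|27)    [497 ≡ 11 mod 27]
  = -(27|11)    [QR: both ≡ 3 mod 4, sign flips]
  = -(5|11)    [27 ≡ 5 mod 11]
  = -(11|5)    [QR: 5 ≡ 1 mod 4, sign kept]
  = -(1|5)    [11 ≡ 1 mod 5]
  = -1    [(1|5) = 1]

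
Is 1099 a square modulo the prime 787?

no

Reduce the numerator: 1099 ≡ 312 (mod 787), so (1099/787) = (312/787).
Factor out 2: 312 = 2^3·39. Since 787 ≡ 3 (mod 8), (2/787) = -1, and (2/787)^3 = -1. Now have -(39/787).
Both 39 ≡ 3 and 787 ≡ 3 (mod 4), so reciprocity gives (39/787) = -(787/39). Reduce: 787 ≡ 7 (mod 39). Now have (7/39).
Both 7 ≡ 3 and 39 ≡ 3 (mod 4), so reciprocity gives (7/39) = -(39/7). Reduce: 39 ≡ 4 (mod 7). Now have -(4/7).
Factor out 2: 4 = 2^2. Since 7 ≡ 7 (mod 8), (2/7) = +1, and (2/7)^2 = +1. Now have -(1/7).
(1/7) = 1. Collecting the sign factors: -1.
The Legendre symbol is -1, so x^2 ≡ 1099 (mod 787) has no solution.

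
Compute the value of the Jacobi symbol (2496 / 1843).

(2496 / 1843)
  = (653 / 1843)    [2496 ≡ 653 mod 1843]
  = (1843 / 653)    [QR: 653 ≡ 1 mod 4, sign kept]
  = (537 / 653)    [1843 ≡ 537 mod 653]
  = (653 / 537)    [QR: 537 ≡ 1 mod 4, sign kept]
  = (116 / 537)    [653 ≡ 116 mod 537]
  = (29 / 537)    [537 ≡ 1 mod 8 ⇒ (2 / 537)^2 = +1]
  = (537 / 29)    [QR: 29 ≡ 1 mod 4, sign kept]
  = (15 / 29)    [537 ≡ 15 mod 29]
  = (29 / 15)    [QR: 29 ≡ 1 mod 4, sign kept]
  = (14 / 15)    [29 ≡ 14 mod 15]
  = (7 / 15)    [15 ≡ 7 mod 8 ⇒ (2 / 15) = +1]
  = -(15 / 7)    [QR: both ≡ 3 mod 4, sign flips]
  = -(1 / 7)    [15 ≡ 1 mod 7]
  = -1    [(1 / 7) = 1]

-1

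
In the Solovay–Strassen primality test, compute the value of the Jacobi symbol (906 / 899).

1

Reduce the numerator: 906 ≡ 7 (mod 899), so (906 / 899) = (7 / 899).
Both 7 ≡ 3 and 899 ≡ 3 (mod 4), so reciprocity gives (7 / 899) = -(899 / 7). Reduce: 899 ≡ 3 (mod 7). Now have -(3 / 7).
Both 3 ≡ 3 and 7 ≡ 3 (mod 4), so reciprocity gives (3 / 7) = -(7 / 3). Reduce: 7 ≡ 1 (mod 3). Now have (1 / 3).
(1 / 3) = 1. Collecting the sign factors: 1.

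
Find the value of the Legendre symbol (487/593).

(487/593)
  = (593/487)    [QR: 593 ≡ 1 mod 4, sign kept]
  = (106/487)    [593 ≡ 106 mod 487]
  = (53/487)    [487 ≡ 7 mod 8 ⇒ (2/487) = +1]
  = (487/53)    [QR: 53 ≡ 1 mod 4, sign kept]
  = (10/53)    [487 ≡ 10 mod 53]
  = -(5/53)    [53 ≡ 5 mod 8 ⇒ (2/53) = -1]
  = -(53/5)    [QR: 5 ≡ 1 mod 4, sign kept]
  = -(3/5)    [53 ≡ 3 mod 5]
  = -(5/3)    [QR: 5 ≡ 1 mod 4, sign kept]
  = -(2/3)    [5 ≡ 2 mod 3]
  = (1/3)    [3 ≡ 3 mod 8 ⇒ (2/3) = -1]
  = 1    [(1/3) = 1]

1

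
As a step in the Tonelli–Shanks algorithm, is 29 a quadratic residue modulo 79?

no

29 ≡ 1 (mod 4), so quadratic reciprocity gives (29/79) = (79/29). Reduce: 79 ≡ 21 (mod 29). Now have (21/29).
21 ≡ 1 (mod 4), so quadratic reciprocity gives (21/29) = (29/21). Reduce: 29 ≡ 8 (mod 21). Now have (8/21).
Factor out 2: 8 = 2^3. Since 21 ≡ 5 (mod 8), (2/21) = -1, and (2/21)^3 = -1. Now have -(1/21).
(1/21) = 1. Collecting the sign factors: -1.
(29/79) = -1, and 79 is prime, so 29 is not a quadratic residue mod 79.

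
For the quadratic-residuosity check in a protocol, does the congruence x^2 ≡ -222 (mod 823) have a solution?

yes

(-222/823)
  = (601/823)    [-222 ≡ 601 mod 823]
  = (823/601)    [QR: 601 ≡ 1 mod 4, sign kept]
  = (222/601)    [823 ≡ 222 mod 601]
  = (111/601)    [601 ≡ 1 mod 8 ⇒ (2/601) = +1]
  = (601/111)    [QR: 601 ≡ 1 mod 4, sign kept]
  = (46/111)    [601 ≡ 46 mod 111]
  = (23/111)    [111 ≡ 7 mod 8 ⇒ (2/111) = +1]
  = -(111/23)    [QR: both ≡ 3 mod 4, sign flips]
  = -(19/23)    [111 ≡ 19 mod 23]
  = (23/19)    [QR: both ≡ 3 mod 4, sign flips]
  = (4/19)    [23 ≡ 4 mod 19]
  = (1/19)    [19 ≡ 3 mod 8 ⇒ (2/19)^2 = +1]
  = 1    [(1/19) = 1]
(-222/823) = 1, and 823 is prime, so -222 is a quadratic residue mod 823.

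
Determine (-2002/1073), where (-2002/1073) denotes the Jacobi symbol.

1

Pull out -1: (-2002/1073) = (-1/1073)·(2002/1073). Since 1073 ≡ 1 (mod 4), (-1/1073) = +1. Now have (2002/1073).
Reduce the numerator: 2002 ≡ 929 (mod 1073), so (2002/1073) = (929/1073).
929 ≡ 1 (mod 4), so quadratic reciprocity gives (929/1073) = (1073/929). Reduce: 1073 ≡ 144 (mod 929). Now have (144/929).
Factor out 2: 144 = 2^4·9. Since 929 ≡ 1 (mod 8), (2/929) = +1, and (2/929)^4 = +1. Now have (9/929).
9 ≡ 1 (mod 4), so quadratic reciprocity gives (9/929) = (929/9). Reduce: 929 ≡ 2 (mod 9). Now have (2/9).
Factor out 2: 2 = 2. Since 9 ≡ 1 (mod 8), (2/9) = +1. Now have (1/9).
(1/9) = 1. Collecting the sign factors: 1.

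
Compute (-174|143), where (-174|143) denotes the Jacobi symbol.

1

(-174|143)
  = (112|143)    [-174 ≡ 112 mod 143]
  = (7|143)    [143 ≡ 7 mod 8 ⇒ (2|143)^4 = +1]
  = -(143|7)    [QR: both ≡ 3 mod 4, sign flips]
  = -(3|7)    [143 ≡ 3 mod 7]
  = (7|3)    [QR: both ≡ 3 mod 4, sign flips]
  = (1|3)    [7 ≡ 1 mod 3]
  = 1    [(1|3) = 1]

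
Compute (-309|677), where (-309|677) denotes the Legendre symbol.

-1

(-309|677)
  = (368|677)    [-309 ≡ 368 mod 677]
  = (23|677)    [677 ≡ 5 mod 8 ⇒ (2|677)^4 = +1]
  = (677|23)    [QR: 677 ≡ 1 mod 4, sign kept]
  = (10|23)    [677 ≡ 10 mod 23]
  = (5|23)    [23 ≡ 7 mod 8 ⇒ (2|23) = +1]
  = (23|5)    [QR: 5 ≡ 1 mod 4, sign kept]
  = (3|5)    [23 ≡ 3 mod 5]
  = (5|3)    [QR: 5 ≡ 1 mod 4, sign kept]
  = (2|3)    [5 ≡ 2 mod 3]
  = -(1|3)    [3 ≡ 3 mod 8 ⇒ (2|3) = -1]
  = -1    [(1|3) = 1]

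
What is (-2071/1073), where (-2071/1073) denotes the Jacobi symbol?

Pull out -1: (-2071/1073) = (-1/1073)·(2071/1073). Since 1073 ≡ 1 (mod 4), (-1/1073) = +1. Now have (2071/1073).
Reduce the numerator: 2071 ≡ 998 (mod 1073), so (2071/1073) = (998/1073).
Factor out 2: 998 = 2·499. Since 1073 ≡ 1 (mod 8), (2/1073) = +1. Now have (499/1073).
1073 ≡ 1 (mod 4), so quadratic reciprocity gives (499/1073) = (1073/499). Reduce: 1073 ≡ 75 (mod 499). Now have (75/499).
Both 75 ≡ 3 and 499 ≡ 3 (mod 4), so reciprocity gives (75/499) = -(499/75). Reduce: 499 ≡ 49 (mod 75). Now have -(49/75).
49 ≡ 1 (mod 4), so quadratic reciprocity gives (49/75) = (75/49). Reduce: 75 ≡ 26 (mod 49). Now have -(26/49).
Factor out 2: 26 = 2·13. Since 49 ≡ 1 (mod 8), (2/49) = +1. Now have -(13/49).
13 ≡ 1 (mod 4), so quadratic reciprocity gives (13/49) = (49/13). Reduce: 49 ≡ 10 (mod 13). Now have -(10/13).
Factor out 2: 10 = 2·5. Since 13 ≡ 5 (mod 8), (2/13) = -1. Now have (5/13).
5 ≡ 1 (mod 4), so quadratic reciprocity gives (5/13) = (13/5). Reduce: 13 ≡ 3 (mod 5). Now have (3/5).
5 ≡ 1 (mod 4), so quadratic reciprocity gives (3/5) = (5/3). Reduce: 5 ≡ 2 (mod 3). Now have (2/3).
Factor out 2: 2 = 2. Since 3 ≡ 3 (mod 8), (2/3) = -1. Now have -(1/3).
(1/3) = 1. Collecting the sign factors: -1.

-1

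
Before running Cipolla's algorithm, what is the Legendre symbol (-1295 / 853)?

-1

Pull out -1: (-1295 / 853) = (-1 / 853)·(1295 / 853). Since 853 ≡ 1 (mod 4), (-1 / 853) = +1. Now have (1295 / 853).
Reduce the numerator: 1295 ≡ 442 (mod 853), so (1295 / 853) = (442 / 853).
Factor out 2: 442 = 2·221. Since 853 ≡ 5 (mod 8), (2 / 853) = -1. Now have -(221 / 853).
221 ≡ 1 (mod 4), so quadratic reciprocity gives (221 / 853) = (853 / 221). Reduce: 853 ≡ 190 (mod 221). Now have -(190 / 221).
Factor out 2: 190 = 2·95. Since 221 ≡ 5 (mod 8), (2 / 221) = -1. Now have (95 / 221).
221 ≡ 1 (mod 4), so quadratic reciprocity gives (95 / 221) = (221 / 95). Reduce: 221 ≡ 31 (mod 95). Now have (31 / 95).
Both 31 ≡ 3 and 95 ≡ 3 (mod 4), so reciprocity gives (31 / 95) = -(95 / 31). Reduce: 95 ≡ 2 (mod 31). Now have -(2 / 31).
Factor out 2: 2 = 2. Since 31 ≡ 7 (mod 8), (2 / 31) = +1. Now have -(1 / 31).
(1 / 31) = 1. Collecting the sign factors: -1.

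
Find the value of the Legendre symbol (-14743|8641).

(-14743|8641)
  = (14743|8641)    [8641 ≡ 1 mod 4 ⇒ (-1|8641) = +1]
  = (6102|8641)    [14743 ≡ 6102 mod 8641]
  = (3051|8641)    [8641 ≡ 1 mod 8 ⇒ (2|8641) = +1]
  = (8641|3051)    [QR: 8641 ≡ 1 mod 4, sign kept]
  = (2539|3051)    [8641 ≡ 2539 mod 3051]
  = -(3051|2539)    [QR: both ≡ 3 mod 4, sign flips]
  = -(512|2539)    [3051 ≡ 512 mod 2539]
  = (1|2539)    [2539 ≡ 3 mod 8 ⇒ (2|2539)^9 = -1]
  = 1    [(1|2539) = 1]

1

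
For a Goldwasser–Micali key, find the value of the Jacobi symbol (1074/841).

1

Reduce the numerator: 1074 ≡ 233 (mod 841), so (1074/841) = (233/841).
233 ≡ 1 (mod 4), so quadratic reciprocity gives (233/841) = (841/233). Reduce: 841 ≡ 142 (mod 233). Now have (142/233).
Factor out 2: 142 = 2·71. Since 233 ≡ 1 (mod 8), (2/233) = +1. Now have (71/233).
233 ≡ 1 (mod 4), so quadratic reciprocity gives (71/233) = (233/71). Reduce: 233 ≡ 20 (mod 71). Now have (20/71).
Factor out 2: 20 = 2^2·5. Since 71 ≡ 7 (mod 8), (2/71) = +1, and (2/71)^2 = +1. Now have (5/71).
5 ≡ 1 (mod 4), so quadratic reciprocity gives (5/71) = (71/5). Reduce: 71 ≡ 1 (mod 5). Now have (1/5).
(1/5) = 1. Collecting the sign factors: 1.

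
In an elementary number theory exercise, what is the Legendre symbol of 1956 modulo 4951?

1

(1956/4951)
  = (489/4951)    [4951 ≡ 7 mod 8 ⇒ (2/4951)^2 = +1]
  = (4951/489)    [QR: 489 ≡ 1 mod 4, sign kept]
  = (61/489)    [4951 ≡ 61 mod 489]
  = (489/61)    [QR: 61 ≡ 1 mod 4, sign kept]
  = (1/61)    [489 ≡ 1 mod 61]
  = 1    [(1/61) = 1]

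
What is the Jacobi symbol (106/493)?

Factor out 2: 106 = 2·53. Since 493 ≡ 5 (mod 8), (2/493) = -1. Now have -(53/493).
53 ≡ 1 (mod 4), so quadratic reciprocity gives (53/493) = (493/53). Reduce: 493 ≡ 16 (mod 53). Now have -(16/53).
Factor out 2: 16 = 2^4. Since 53 ≡ 5 (mod 8), (2/53) = -1, and (2/53)^4 = +1. Now have -(1/53).
(1/53) = 1. Collecting the sign factors: -1.

-1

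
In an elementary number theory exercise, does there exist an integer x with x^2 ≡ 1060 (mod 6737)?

no

(1060/6737)
  = (265/6737)    [6737 ≡ 1 mod 8 ⇒ (2/6737)^2 = +1]
  = (6737/265)    [QR: 265 ≡ 1 mod 4, sign kept]
  = (112/265)    [6737 ≡ 112 mod 265]
  = (7/265)    [265 ≡ 1 mod 8 ⇒ (2/265)^4 = +1]
  = (265/7)    [QR: 265 ≡ 1 mod 4, sign kept]
  = (6/7)    [265 ≡ 6 mod 7]
  = (3/7)    [7 ≡ 7 mod 8 ⇒ (2/7) = +1]
  = -(7/3)    [QR: both ≡ 3 mod 4, sign flips]
  = -(1/3)    [7 ≡ 1 mod 3]
  = -1    [(1/3) = 1]
The Legendre symbol is -1, so x^2 ≡ 1060 (mod 6737) has no solution.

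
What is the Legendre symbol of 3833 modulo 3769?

Reduce the numerator: 3833 ≡ 64 (mod 3769), so (3833/3769) = (64/3769).
Factor out 2: 64 = 2^6. Since 3769 ≡ 1 (mod 8), (2/3769) = +1, and (2/3769)^6 = +1. Now have (1/3769).
(1/3769) = 1. Collecting the sign factors: 1.

1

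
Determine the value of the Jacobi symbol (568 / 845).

-1

Factor out 2: 568 = 2^3·71. Since 845 ≡ 5 (mod 8), (2 / 845) = -1, and (2 / 845)^3 = -1. Now have -(71 / 845).
845 ≡ 1 (mod 4), so quadratic reciprocity gives (71 / 845) = (845 / 71). Reduce: 845 ≡ 64 (mod 71). Now have -(64 / 71).
Factor out 2: 64 = 2^6. Since 71 ≡ 7 (mod 8), (2 / 71) = +1, and (2 / 71)^6 = +1. Now have -(1 / 71).
(1 / 71) = 1. Collecting the sign factors: -1.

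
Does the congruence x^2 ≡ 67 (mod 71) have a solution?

(67/71)
  = -(71/67)    [QR: both ≡ 3 mod 4, sign flips]
  = -(4/67)    [71 ≡ 4 mod 67]
  = -(1/67)    [67 ≡ 3 mod 8 ⇒ (2/67)^2 = +1]
  = -1    [(1/67) = 1]
The Legendre symbol is -1, so x^2 ≡ 67 (mod 71) has no solution.

no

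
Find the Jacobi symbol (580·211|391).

1

By multiplicativity, (580·211|391) = (580|391)·(211|391).
First factor (580|391):
(580|391)
  = (189|391)    [580 ≡ 189 mod 391]
  = (391|189)    [QR: 189 ≡ 1 mod 4, sign kept]
  = (13|189)    [391 ≡ 13 mod 189]
  = (189|13)    [QR: 13 ≡ 1 mod 4, sign kept]
  = (7|13)    [189 ≡ 7 mod 13]
  = (13|7)    [QR: 13 ≡ 1 mod 4, sign kept]
  = (6|7)    [13 ≡ 6 mod 7]
  = (3|7)    [7 ≡ 7 mod 8 ⇒ (2|7) = +1]
  = -(7|3)    [QR: both ≡ 3 mod 4, sign flips]
  = -(1|3)    [7 ≡ 1 mod 3]
  = -1    [(1|3) = 1]
Second factor (211|391):
(211|391)
  = -(391|211)    [QR: both ≡ 3 mod 4, sign flips]
  = -(180|211)    [391 ≡ 180 mod 211]
  = -(45|211)    [211 ≡ 3 mod 8 ⇒ (2|211)^2 = +1]
  = -(211|45)    [QR: 45 ≡ 1 mod 4, sign kept]
  = -(31|45)    [211 ≡ 31 mod 45]
  = -(45|31)    [QR: 45 ≡ 1 mod 4, sign kept]
  = -(14|31)    [45 ≡ 14 mod 31]
  = -(7|31)    [31 ≡ 7 mod 8 ⇒ (2|31) = +1]
  = (31|7)    [QR: both ≡ 3 mod 4, sign flips]
  = (3|7)    [31 ≡ 3 mod 7]
  = -(7|3)    [QR: both ≡ 3 mod 4, sign flips]
  = -(1|3)    [7 ≡ 1 mod 3]
  = -1    [(1|3) = 1]
Product: (-1)·(-1) = 1.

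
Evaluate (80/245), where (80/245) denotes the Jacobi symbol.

0

Factor out 2: 80 = 2^4·5. Since 245 ≡ 5 (mod 8), (2/245) = -1, and (2/245)^4 = +1. Now have (5/245).
5 ≡ 1 (mod 4), so quadratic reciprocity gives (5/245) = (245/5). Reduce: 245 ≡ 0 (mod 5). Now have (0/5).
The numerator is now 0 with denominator 5 > 1: the symbol is 0.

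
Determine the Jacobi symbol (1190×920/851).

By multiplicativity, (1190·920/851) = (1190/851)·(920/851).
First factor (1190/851):
Reduce the numerator: 1190 ≡ 339 (mod 851), so (1190/851) = (339/851).
Both 339 ≡ 3 and 851 ≡ 3 (mod 4), so reciprocity gives (339/851) = -(851/339). Reduce: 851 ≡ 173 (mod 339). Now have -(173/339).
173 ≡ 1 (mod 4), so quadratic reciprocity gives (173/339) = (339/173). Reduce: 339 ≡ 166 (mod 173). Now have -(166/173).
Factor out 2: 166 = 2·83. Since 173 ≡ 5 (mod 8), (2/173) = -1. Now have (83/173).
173 ≡ 1 (mod 4), so quadratic reciprocity gives (83/173) = (173/83). Reduce: 173 ≡ 7 (mod 83). Now have (7/83).
Both 7 ≡ 3 and 83 ≡ 3 (mod 4), so reciprocity gives (7/83) = -(83/7). Reduce: 83 ≡ 6 (mod 7). Now have -(6/7).
Factor out 2: 6 = 2·3. Since 7 ≡ 7 (mod 8), (2/7) = +1. Now have -(3/7).
Both 3 ≡ 3 and 7 ≡ 3 (mod 4), so reciprocity gives (3/7) = -(7/3). Reduce: 7 ≡ 1 (mod 3). Now have (1/3).
(1/3) = 1. Collecting the sign factors: 1.
Second factor (920/851):
Reduce the numerator: 920 ≡ 69 (mod 851), so (920/851) = (69/851).
69 ≡ 1 (mod 4), so quadratic reciprocity gives (69/851) = (851/69). Reduce: 851 ≡ 23 (mod 69). Now have (23/69).
69 ≡ 1 (mod 4), so quadratic reciprocity gives (23/69) = (69/23). Reduce: 69 ≡ 0 (mod 23). Now have (0/23).
The numerator is now 0 with denominator 23 > 1: the symbol is 0.
Product: (1)·(0) = 0.

0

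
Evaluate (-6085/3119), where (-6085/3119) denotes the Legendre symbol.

1

Reduce the numerator: -6085 ≡ 153 (mod 3119), so (-6085/3119) = (153/3119).
153 ≡ 1 (mod 4), so quadratic reciprocity gives (153/3119) = (3119/153). Reduce: 3119 ≡ 59 (mod 153). Now have (59/153).
153 ≡ 1 (mod 4), so quadratic reciprocity gives (59/153) = (153/59). Reduce: 153 ≡ 35 (mod 59). Now have (35/59).
Both 35 ≡ 3 and 59 ≡ 3 (mod 4), so reciprocity gives (35/59) = -(59/35). Reduce: 59 ≡ 24 (mod 35). Now have -(24/35).
Factor out 2: 24 = 2^3·3. Since 35 ≡ 3 (mod 8), (2/35) = -1, and (2/35)^3 = -1. Now have (3/35).
Both 3 ≡ 3 and 35 ≡ 3 (mod 4), so reciprocity gives (3/35) = -(35/3). Reduce: 35 ≡ 2 (mod 3). Now have -(2/3).
Factor out 2: 2 = 2. Since 3 ≡ 3 (mod 8), (2/3) = -1. Now have (1/3).
(1/3) = 1. Collecting the sign factors: 1.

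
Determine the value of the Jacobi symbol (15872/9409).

(15872/9409)
  = (6463/9409)    [15872 ≡ 6463 mod 9409]
  = (9409/6463)    [QR: 9409 ≡ 1 mod 4, sign kept]
  = (2946/6463)    [9409 ≡ 2946 mod 6463]
  = (1473/6463)    [6463 ≡ 7 mod 8 ⇒ (2/6463) = +1]
  = (6463/1473)    [QR: 1473 ≡ 1 mod 4, sign kept]
  = (571/1473)    [6463 ≡ 571 mod 1473]
  = (1473/571)    [QR: 1473 ≡ 1 mod 4, sign kept]
  = (331/571)    [1473 ≡ 331 mod 571]
  = -(571/331)    [QR: both ≡ 3 mod 4, sign flips]
  = -(240/331)    [571 ≡ 240 mod 331]
  = -(15/331)    [331 ≡ 3 mod 8 ⇒ (2/331)^4 = +1]
  = (331/15)    [QR: both ≡ 3 mod 4, sign flips]
  = (1/15)    [331 ≡ 1 mod 15]
  = 1    [(1/15) = 1]

1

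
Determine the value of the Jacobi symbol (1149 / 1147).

-1

(1149 / 1147)
  = (2 / 1147)    [1149 ≡ 2 mod 1147]
  = -(1 / 1147)    [1147 ≡ 3 mod 8 ⇒ (2 / 1147) = -1]
  = -1    [(1 / 1147) = 1]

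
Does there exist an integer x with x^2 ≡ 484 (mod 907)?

yes

Factor out 2: 484 = 2^2·121. Since 907 ≡ 3 (mod 8), (2/907) = -1, and (2/907)^2 = +1. Now have (121/907).
121 ≡ 1 (mod 4), so quadratic reciprocity gives (121/907) = (907/121). Reduce: 907 ≡ 60 (mod 121). Now have (60/121).
Factor out 2: 60 = 2^2·15. Since 121 ≡ 1 (mod 8), (2/121) = +1, and (2/121)^2 = +1. Now have (15/121).
121 ≡ 1 (mod 4), so quadratic reciprocity gives (15/121) = (121/15). Reduce: 121 ≡ 1 (mod 15). Now have (1/15).
(1/15) = 1. Collecting the sign factors: 1.
(484/907) = 1, and 907 is prime, so 484 is a quadratic residue mod 907.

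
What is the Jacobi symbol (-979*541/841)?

1

By multiplicativity, (-979·541/841) = (-979/841)·(541/841).
First factor (-979/841):
(-979/841)
  = (979/841)    [841 ≡ 1 mod 4 ⇒ (-1/841) = +1]
  = (138/841)    [979 ≡ 138 mod 841]
  = (69/841)    [841 ≡ 1 mod 8 ⇒ (2/841) = +1]
  = (841/69)    [QR: 69 ≡ 1 mod 4, sign kept]
  = (13/69)    [841 ≡ 13 mod 69]
  = (69/13)    [QR: 13 ≡ 1 mod 4, sign kept]
  = (4/13)    [69 ≡ 4 mod 13]
  = (1/13)    [13 ≡ 5 mod 8 ⇒ (2/13)^2 = +1]
  = 1    [(1/13) = 1]
Second factor (541/841):
(541/841)
  = (841/541)    [QR: 541 ≡ 1 mod 4, sign kept]
  = (300/541)    [841 ≡ 300 mod 541]
  = (75/541)    [541 ≡ 5 mod 8 ⇒ (2/541)^2 = +1]
  = (541/75)    [QR: 541 ≡ 1 mod 4, sign kept]
  = (16/75)    [541 ≡ 16 mod 75]
  = (1/75)    [75 ≡ 3 mod 8 ⇒ (2/75)^4 = +1]
  = 1    [(1/75) = 1]
Product: (1)·(1) = 1.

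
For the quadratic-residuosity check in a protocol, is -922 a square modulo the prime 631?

Pull out -1: (-922/631) = (-1/631)·(922/631). Since 631 ≡ 3 (mod 4), (-1/631) = -1. Now have -(922/631).
Reduce the numerator: 922 ≡ 291 (mod 631), so (922/631) = (291/631).
Both 291 ≡ 3 and 631 ≡ 3 (mod 4), so reciprocity gives (291/631) = -(631/291). Reduce: 631 ≡ 49 (mod 291). Now have (49/291).
49 ≡ 1 (mod 4), so quadratic reciprocity gives (49/291) = (291/49). Reduce: 291 ≡ 46 (mod 49). Now have (46/49).
Factor out 2: 46 = 2·23. Since 49 ≡ 1 (mod 8), (2/49) = +1. Now have (23/49).
49 ≡ 1 (mod 4), so quadratic reciprocity gives (23/49) = (49/23). Reduce: 49 ≡ 3 (mod 23). Now have (3/23).
Both 3 ≡ 3 and 23 ≡ 3 (mod 4), so reciprocity gives (3/23) = -(23/3). Reduce: 23 ≡ 2 (mod 3). Now have -(2/3).
Factor out 2: 2 = 2. Since 3 ≡ 3 (mod 8), (2/3) = -1. Now have (1/3).
(1/3) = 1. Collecting the sign factors: 1.
The Legendre symbol is 1, so x^2 ≡ -922 (mod 631) has solution.

yes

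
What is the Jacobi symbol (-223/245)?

Reduce the numerator: -223 ≡ 22 (mod 245), so (-223/245) = (22/245).
Factor out 2: 22 = 2·11. Since 245 ≡ 5 (mod 8), (2/245) = -1. Now have -(11/245).
245 ≡ 1 (mod 4), so quadratic reciprocity gives (11/245) = (245/11). Reduce: 245 ≡ 3 (mod 11). Now have -(3/11).
Both 3 ≡ 3 and 11 ≡ 3 (mod 4), so reciprocity gives (3/11) = -(11/3). Reduce: 11 ≡ 2 (mod 3). Now have (2/3).
Factor out 2: 2 = 2. Since 3 ≡ 3 (mod 8), (2/3) = -1. Now have -(1/3).
(1/3) = 1. Collecting the sign factors: -1.

-1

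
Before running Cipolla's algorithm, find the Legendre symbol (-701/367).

Reduce the numerator: -701 ≡ 33 (mod 367), so (-701/367) = (33/367).
33 ≡ 1 (mod 4), so quadratic reciprocity gives (33/367) = (367/33). Reduce: 367 ≡ 4 (mod 33). Now have (4/33).
Factor out 2: 4 = 2^2. Since 33 ≡ 1 (mod 8), (2/33) = +1, and (2/33)^2 = +1. Now have (1/33).
(1/33) = 1. Collecting the sign factors: 1.

1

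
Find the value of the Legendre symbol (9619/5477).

-1

(9619/5477)
  = (4142/5477)    [9619 ≡ 4142 mod 5477]
  = -(2071/5477)    [5477 ≡ 5 mod 8 ⇒ (2/5477) = -1]
  = -(5477/2071)    [QR: 5477 ≡ 1 mod 4, sign kept]
  = -(1335/2071)    [5477 ≡ 1335 mod 2071]
  = (2071/1335)    [QR: both ≡ 3 mod 4, sign flips]
  = (736/1335)    [2071 ≡ 736 mod 1335]
  = (23/1335)    [1335 ≡ 7 mod 8 ⇒ (2/1335)^5 = +1]
  = -(1335/23)    [QR: both ≡ 3 mod 4, sign flips]
  = -(1/23)    [1335 ≡ 1 mod 23]
  = -1    [(1/23) = 1]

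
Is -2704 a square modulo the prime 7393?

(-2704/7393)
  = (2704/7393)    [7393 ≡ 1 mod 4 ⇒ (-1/7393) = +1]
  = (169/7393)    [7393 ≡ 1 mod 8 ⇒ (2/7393)^4 = +1]
  = (7393/169)    [QR: 169 ≡ 1 mod 4, sign kept]
  = (126/169)    [7393 ≡ 126 mod 169]
  = (63/169)    [169 ≡ 1 mod 8 ⇒ (2/169) = +1]
  = (169/63)    [QR: 169 ≡ 1 mod 4, sign kept]
  = (43/63)    [169 ≡ 43 mod 63]
  = -(63/43)    [QR: both ≡ 3 mod 4, sign flips]
  = -(20/43)    [63 ≡ 20 mod 43]
  = -(5/43)    [43 ≡ 3 mod 8 ⇒ (2/43)^2 = +1]
  = -(43/5)    [QR: 5 ≡ 1 mod 4, sign kept]
  = -(3/5)    [43 ≡ 3 mod 5]
  = -(5/3)    [QR: 5 ≡ 1 mod 4, sign kept]
  = -(2/3)    [5 ≡ 2 mod 3]
  = (1/3)    [3 ≡ 3 mod 8 ⇒ (2/3) = -1]
  = 1    [(1/3) = 1]
The Legendre symbol is 1, so x^2 ≡ -2704 (mod 7393) has solution.

yes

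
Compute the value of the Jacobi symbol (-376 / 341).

-1

(-376 / 341)
  = (306 / 341)    [-376 ≡ 306 mod 341]
  = -(153 / 341)    [341 ≡ 5 mod 8 ⇒ (2 / 341) = -1]
  = -(341 / 153)    [QR: 153 ≡ 1 mod 4, sign kept]
  = -(35 / 153)    [341 ≡ 35 mod 153]
  = -(153 / 35)    [QR: 153 ≡ 1 mod 4, sign kept]
  = -(13 / 35)    [153 ≡ 13 mod 35]
  = -(35 / 13)    [QR: 13 ≡ 1 mod 4, sign kept]
  = -(9 / 13)    [35 ≡ 9 mod 13]
  = -(13 / 9)    [QR: 9 ≡ 1 mod 4, sign kept]
  = -(4 / 9)    [13 ≡ 4 mod 9]
  = -(1 / 9)    [9 ≡ 1 mod 8 ⇒ (2 / 9)^2 = +1]
  = -1    [(1 / 9) = 1]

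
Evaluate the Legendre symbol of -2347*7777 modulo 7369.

-1

By multiplicativity, (-2347·7777/7369) = (-2347/7369)·(7777/7369).
First factor (-2347/7369):
Pull out -1: (-2347/7369) = (-1/7369)·(2347/7369). Since 7369 ≡ 1 (mod 4), (-1/7369) = +1. Now have (2347/7369).
7369 ≡ 1 (mod 4), so quadratic reciprocity gives (2347/7369) = (7369/2347). Reduce: 7369 ≡ 328 (mod 2347). Now have (328/2347).
Factor out 2: 328 = 2^3·41. Since 2347 ≡ 3 (mod 8), (2/2347) = -1, and (2/2347)^3 = -1. Now have -(41/2347).
41 ≡ 1 (mod 4), so quadratic reciprocity gives (41/2347) = (2347/41). Reduce: 2347 ≡ 10 (mod 41). Now have -(10/41).
Factor out 2: 10 = 2·5. Since 41 ≡ 1 (mod 8), (2/41) = +1. Now have -(5/41).
5 ≡ 1 (mod 4), so quadratic reciprocity gives (5/41) = (41/5). Reduce: 41 ≡ 1 (mod 5). Now have -(1/5).
(1/5) = 1. Collecting the sign factors: -1.
Second factor (7777/7369):
Reduce the numerator: 7777 ≡ 408 (mod 7369), so (7777/7369) = (408/7369).
Factor out 2: 408 = 2^3·51. Since 7369 ≡ 1 (mod 8), (2/7369) = +1, and (2/7369)^3 = +1. Now have (51/7369).
7369 ≡ 1 (mod 4), so quadratic reciprocity gives (51/7369) = (7369/51). Reduce: 7369 ≡ 25 (mod 51). Now have (25/51).
25 ≡ 1 (mod 4), so quadratic reciprocity gives (25/51) = (51/25). Reduce: 51 ≡ 1 (mod 25). Now have (1/25).
(1/25) = 1. Collecting the sign factors: 1.
Product: (-1)·(1) = -1.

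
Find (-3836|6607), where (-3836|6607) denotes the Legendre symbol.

1

(-3836|6607)
  = -(3836|6607)    [6607 ≡ 3 mod 4 ⇒ (-1|6607) = -1]
  = -(959|6607)    [6607 ≡ 7 mod 8 ⇒ (2|6607)^2 = +1]
  = (6607|959)    [QR: both ≡ 3 mod 4, sign flips]
  = (853|959)    [6607 ≡ 853 mod 959]
  = (959|853)    [QR: 853 ≡ 1 mod 4, sign kept]
  = (106|853)    [959 ≡ 106 mod 853]
  = -(53|853)    [853 ≡ 5 mod 8 ⇒ (2|853) = -1]
  = -(853|53)    [QR: 53 ≡ 1 mod 4, sign kept]
  = -(5|53)    [853 ≡ 5 mod 53]
  = -(53|5)    [QR: 5 ≡ 1 mod 4, sign kept]
  = -(3|5)    [53 ≡ 3 mod 5]
  = -(5|3)    [QR: 5 ≡ 1 mod 4, sign kept]
  = -(2|3)    [5 ≡ 2 mod 3]
  = (1|3)    [3 ≡ 3 mod 8 ⇒ (2|3) = -1]
  = 1    [(1|3) = 1]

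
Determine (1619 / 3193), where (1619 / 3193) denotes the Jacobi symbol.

(1619 / 3193)
  = (3193 / 1619)    [QR: 3193 ≡ 1 mod 4, sign kept]
  = (1574 / 1619)    [3193 ≡ 1574 mod 1619]
  = -(787 / 1619)    [1619 ≡ 3 mod 8 ⇒ (2 / 1619) = -1]
  = (1619 / 787)    [QR: both ≡ 3 mod 4, sign flips]
  = (45 / 787)    [1619 ≡ 45 mod 787]
  = (787 / 45)    [QR: 45 ≡ 1 mod 4, sign kept]
  = (22 / 45)    [787 ≡ 22 mod 45]
  = -(11 / 45)    [45 ≡ 5 mod 8 ⇒ (2 / 45) = -1]
  = -(45 / 11)    [QR: 45 ≡ 1 mod 4, sign kept]
  = -(1 / 11)    [45 ≡ 1 mod 11]
  = -1    [(1 / 11) = 1]

-1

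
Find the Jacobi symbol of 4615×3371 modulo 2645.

By multiplicativity, (4615·3371/2645) = (4615/2645)·(3371/2645).
First factor (4615/2645):
(4615/2645)
  = (1970/2645)    [4615 ≡ 1970 mod 2645]
  = -(985/2645)    [2645 ≡ 5 mod 8 ⇒ (2/2645) = -1]
  = -(2645/985)    [QR: 985 ≡ 1 mod 4, sign kept]
  = -(675/985)    [2645 ≡ 675 mod 985]
  = -(985/675)    [QR: 985 ≡ 1 mod 4, sign kept]
  = -(310/675)    [985 ≡ 310 mod 675]
  = (155/675)    [675 ≡ 3 mod 8 ⇒ (2/675) = -1]
  = -(675/155)    [QR: both ≡ 3 mod 4, sign flips]
  = -(55/155)    [675 ≡ 55 mod 155]
  = (155/55)    [QR: both ≡ 3 mod 4, sign flips]
  = (45/55)    [155 ≡ 45 mod 55]
  = (55/45)    [QR: 45 ≡ 1 mod 4, sign kept]
  = (10/45)    [55 ≡ 10 mod 45]
  = -(5/45)    [45 ≡ 5 mod 8 ⇒ (2/45) = -1]
  = -(45/5)    [QR: 5 ≡ 1 mod 4, sign kept]
  = -(0/5)    [45 ≡ 0 mod 5]
  = 0    [numerator 0, gcd > 1]
Second factor (3371/2645):
(3371/2645)
  = (726/2645)    [3371 ≡ 726 mod 2645]
  = -(363/2645)    [2645 ≡ 5 mod 8 ⇒ (2/2645) = -1]
  = -(2645/363)    [QR: 2645 ≡ 1 mod 4, sign kept]
  = -(104/363)    [2645 ≡ 104 mod 363]
  = (13/363)    [363 ≡ 3 mod 8 ⇒ (2/363)^3 = -1]
  = (363/13)    [QR: 13 ≡ 1 mod 4, sign kept]
  = (12/13)    [363 ≡ 12 mod 13]
  = (3/13)    [13 ≡ 5 mod 8 ⇒ (2/13)^2 = +1]
  = (13/3)    [QR: 13 ≡ 1 mod 4, sign kept]
  = (1/3)    [13 ≡ 1 mod 3]
  = 1    [(1/3) = 1]
Product: (0)·(1) = 0.

0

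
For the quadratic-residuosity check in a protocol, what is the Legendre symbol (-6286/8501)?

-1

Reduce the numerator: -6286 ≡ 2215 (mod 8501), so (-6286/8501) = (2215/8501).
8501 ≡ 1 (mod 4), so quadratic reciprocity gives (2215/8501) = (8501/2215). Reduce: 8501 ≡ 1856 (mod 2215). Now have (1856/2215).
Factor out 2: 1856 = 2^6·29. Since 2215 ≡ 7 (mod 8), (2/2215) = +1, and (2/2215)^6 = +1. Now have (29/2215).
29 ≡ 1 (mod 4), so quadratic reciprocity gives (29/2215) = (2215/29). Reduce: 2215 ≡ 11 (mod 29). Now have (11/29).
29 ≡ 1 (mod 4), so quadratic reciprocity gives (11/29) = (29/11). Reduce: 29 ≡ 7 (mod 11). Now have (7/11).
Both 7 ≡ 3 and 11 ≡ 3 (mod 4), so reciprocity gives (7/11) = -(11/7). Reduce: 11 ≡ 4 (mod 7). Now have -(4/7).
Factor out 2: 4 = 2^2. Since 7 ≡ 7 (mod 8), (2/7) = +1, and (2/7)^2 = +1. Now have -(1/7).
(1/7) = 1. Collecting the sign factors: -1.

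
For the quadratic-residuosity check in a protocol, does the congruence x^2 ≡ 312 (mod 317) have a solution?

no

Factor out 2: 312 = 2^3·39. Since 317 ≡ 5 (mod 8), (2|317) = -1, and (2|317)^3 = -1. Now have -(39|317).
317 ≡ 1 (mod 4), so quadratic reciprocity gives (39|317) = (317|39). Reduce: 317 ≡ 5 (mod 39). Now have -(5|39).
5 ≡ 1 (mod 4), so quadratic reciprocity gives (5|39) = (39|5). Reduce: 39 ≡ 4 (mod 5). Now have -(4|5).
Factor out 2: 4 = 2^2. Since 5 ≡ 5 (mod 8), (2|5) = -1, and (2|5)^2 = +1. Now have -(1|5).
(1|5) = 1. Collecting the sign factors: -1.
The Legendre symbol is -1, so x^2 ≡ 312 (mod 317) has no solution.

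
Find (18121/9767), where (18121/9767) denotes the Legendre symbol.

-1

(18121/9767)
  = (8354/9767)    [18121 ≡ 8354 mod 9767]
  = (4177/9767)    [9767 ≡ 7 mod 8 ⇒ (2/9767) = +1]
  = (9767/4177)    [QR: 4177 ≡ 1 mod 4, sign kept]
  = (1413/4177)    [9767 ≡ 1413 mod 4177]
  = (4177/1413)    [QR: 1413 ≡ 1 mod 4, sign kept]
  = (1351/1413)    [4177 ≡ 1351 mod 1413]
  = (1413/1351)    [QR: 1413 ≡ 1 mod 4, sign kept]
  = (62/1351)    [1413 ≡ 62 mod 1351]
  = (31/1351)    [1351 ≡ 7 mod 8 ⇒ (2/1351) = +1]
  = -(1351/31)    [QR: both ≡ 3 mod 4, sign flips]
  = -(18/31)    [1351 ≡ 18 mod 31]
  = -(9/31)    [31 ≡ 7 mod 8 ⇒ (2/31) = +1]
  = -(31/9)    [QR: 9 ≡ 1 mod 4, sign kept]
  = -(4/9)    [31 ≡ 4 mod 9]
  = -(1/9)    [9 ≡ 1 mod 8 ⇒ (2/9)^2 = +1]
  = -1    [(1/9) = 1]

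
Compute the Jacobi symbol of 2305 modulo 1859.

-1

Reduce the numerator: 2305 ≡ 446 (mod 1859), so (2305 / 1859) = (446 / 1859).
Factor out 2: 446 = 2·223. Since 1859 ≡ 3 (mod 8), (2 / 1859) = -1. Now have -(223 / 1859).
Both 223 ≡ 3 and 1859 ≡ 3 (mod 4), so reciprocity gives (223 / 1859) = -(1859 / 223). Reduce: 1859 ≡ 75 (mod 223). Now have (75 / 223).
Both 75 ≡ 3 and 223 ≡ 3 (mod 4), so reciprocity gives (75 / 223) = -(223 / 75). Reduce: 223 ≡ 73 (mod 75). Now have -(73 / 75).
73 ≡ 1 (mod 4), so quadratic reciprocity gives (73 / 75) = (75 / 73). Reduce: 75 ≡ 2 (mod 73). Now have -(2 / 73).
Factor out 2: 2 = 2. Since 73 ≡ 1 (mod 8), (2 / 73) = +1. Now have -(1 / 73).
(1 / 73) = 1. Collecting the sign factors: -1.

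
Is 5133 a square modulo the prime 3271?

Reduce the numerator: 5133 ≡ 1862 (mod 3271), so (5133|3271) = (1862|3271).
Factor out 2: 1862 = 2·931. Since 3271 ≡ 7 (mod 8), (2|3271) = +1. Now have (931|3271).
Both 931 ≡ 3 and 3271 ≡ 3 (mod 4), so reciprocity gives (931|3271) = -(3271|931). Reduce: 3271 ≡ 478 (mod 931). Now have -(478|931).
Factor out 2: 478 = 2·239. Since 931 ≡ 3 (mod 8), (2|931) = -1. Now have (239|931).
Both 239 ≡ 3 and 931 ≡ 3 (mod 4), so reciprocity gives (239|931) = -(931|239). Reduce: 931 ≡ 214 (mod 239). Now have -(214|239).
Factor out 2: 214 = 2·107. Since 239 ≡ 7 (mod 8), (2|239) = +1. Now have -(107|239).
Both 107 ≡ 3 and 239 ≡ 3 (mod 4), so reciprocity gives (107|239) = -(239|107). Reduce: 239 ≡ 25 (mod 107). Now have (25|107).
25 ≡ 1 (mod 4), so quadratic reciprocity gives (25|107) = (107|25). Reduce: 107 ≡ 7 (mod 25). Now have (7|25).
25 ≡ 1 (mod 4), so quadratic reciprocity gives (7|25) = (25|7). Reduce: 25 ≡ 4 (mod 7). Now have (4|7).
Factor out 2: 4 = 2^2. Since 7 ≡ 7 (mod 8), (2|7) = +1, and (2|7)^2 = +1. Now have (1|7).
(1|7) = 1. Collecting the sign factors: 1.
(5133|3271) = 1, and 3271 is prime, so 5133 is a quadratic residue mod 3271.

yes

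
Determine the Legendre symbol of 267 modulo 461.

(267/461)
  = (461/267)    [QR: 461 ≡ 1 mod 4, sign kept]
  = (194/267)    [461 ≡ 194 mod 267]
  = -(97/267)    [267 ≡ 3 mod 8 ⇒ (2/267) = -1]
  = -(267/97)    [QR: 97 ≡ 1 mod 4, sign kept]
  = -(73/97)    [267 ≡ 73 mod 97]
  = -(97/73)    [QR: 73 ≡ 1 mod 4, sign kept]
  = -(24/73)    [97 ≡ 24 mod 73]
  = -(3/73)    [73 ≡ 1 mod 8 ⇒ (2/73)^3 = +1]
  = -(73/3)    [QR: 73 ≡ 1 mod 4, sign kept]
  = -(1/3)    [73 ≡ 1 mod 3]
  = -1    [(1/3) = 1]

-1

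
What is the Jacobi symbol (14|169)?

Factor out 2: 14 = 2·7. Since 169 ≡ 1 (mod 8), (2|169) = +1. Now have (7|169).
169 ≡ 1 (mod 4), so quadratic reciprocity gives (7|169) = (169|7). Reduce: 169 ≡ 1 (mod 7). Now have (1|7).
(1|7) = 1. Collecting the sign factors: 1.

1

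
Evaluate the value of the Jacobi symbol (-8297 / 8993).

1

Pull out -1: (-8297 / 8993) = (-1 / 8993)·(8297 / 8993). Since 8993 ≡ 1 (mod 4), (-1 / 8993) = +1. Now have (8297 / 8993).
8297 ≡ 1 (mod 4), so quadratic reciprocity gives (8297 / 8993) = (8993 / 8297). Reduce: 8993 ≡ 696 (mod 8297). Now have (696 / 8297).
Factor out 2: 696 = 2^3·87. Since 8297 ≡ 1 (mod 8), (2 / 8297) = +1, and (2 / 8297)^3 = +1. Now have (87 / 8297).
8297 ≡ 1 (mod 4), so quadratic reciprocity gives (87 / 8297) = (8297 / 87). Reduce: 8297 ≡ 32 (mod 87). Now have (32 / 87).
Factor out 2: 32 = 2^5. Since 87 ≡ 7 (mod 8), (2 / 87) = +1, and (2 / 87)^5 = +1. Now have (1 / 87).
(1 / 87) = 1. Collecting the sign factors: 1.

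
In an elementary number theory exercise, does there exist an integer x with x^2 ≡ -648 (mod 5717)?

(-648/5717)
  = (5069/5717)    [-648 ≡ 5069 mod 5717]
  = (5717/5069)    [QR: 5069 ≡ 1 mod 4, sign kept]
  = (648/5069)    [5717 ≡ 648 mod 5069]
  = -(81/5069)    [5069 ≡ 5 mod 8 ⇒ (2/5069)^3 = -1]
  = -(5069/81)    [QR: 81 ≡ 1 mod 4, sign kept]
  = -(47/81)    [5069 ≡ 47 mod 81]
  = -(81/47)    [QR: 81 ≡ 1 mod 4, sign kept]
  = -(34/47)    [81 ≡ 34 mod 47]
  = -(17/47)    [47 ≡ 7 mod 8 ⇒ (2/47) = +1]
  = -(47/17)    [QR: 17 ≡ 1 mod 4, sign kept]
  = -(13/17)    [47 ≡ 13 mod 17]
  = -(17/13)    [QR: 13 ≡ 1 mod 4, sign kept]
  = -(4/13)    [17 ≡ 4 mod 13]
  = -(1/13)    [13 ≡ 5 mod 8 ⇒ (2/13)^2 = +1]
  = -1    [(1/13) = 1]
(-648/5717) = -1, and 5717 is prime, so -648 is not a quadratic residue mod 5717.

no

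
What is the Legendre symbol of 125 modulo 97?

(125|97)
  = (28|97)    [125 ≡ 28 mod 97]
  = (7|97)    [97 ≡ 1 mod 8 ⇒ (2|97)^2 = +1]
  = (97|7)    [QR: 97 ≡ 1 mod 4, sign kept]
  = (6|7)    [97 ≡ 6 mod 7]
  = (3|7)    [7 ≡ 7 mod 8 ⇒ (2|7) = +1]
  = -(7|3)    [QR: both ≡ 3 mod 4, sign flips]
  = -(1|3)    [7 ≡ 1 mod 3]
  = -1    [(1|3) = 1]

-1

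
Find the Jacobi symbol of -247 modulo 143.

0

(-247 / 143)
  = -(247 / 143)    [143 ≡ 3 mod 4 ⇒ (-1 / 143) = -1]
  = -(104 / 143)    [247 ≡ 104 mod 143]
  = -(13 / 143)    [143 ≡ 7 mod 8 ⇒ (2 / 143)^3 = +1]
  = -(143 / 13)    [QR: 13 ≡ 1 mod 4, sign kept]
  = -(0 / 13)    [143 ≡ 0 mod 13]
  = 0    [numerator 0, gcd > 1]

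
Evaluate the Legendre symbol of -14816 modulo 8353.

-1

(-14816|8353)
  = (14816|8353)    [8353 ≡ 1 mod 4 ⇒ (-1|8353) = +1]
  = (6463|8353)    [14816 ≡ 6463 mod 8353]
  = (8353|6463)    [QR: 8353 ≡ 1 mod 4, sign kept]
  = (1890|6463)    [8353 ≡ 1890 mod 6463]
  = (945|6463)    [6463 ≡ 7 mod 8 ⇒ (2|6463) = +1]
  = (6463|945)    [QR: 945 ≡ 1 mod 4, sign kept]
  = (793|945)    [6463 ≡ 793 mod 945]
  = (945|793)    [QR: 793 ≡ 1 mod 4, sign kept]
  = (152|793)    [945 ≡ 152 mod 793]
  = (19|793)    [793 ≡ 1 mod 8 ⇒ (2|793)^3 = +1]
  = (793|19)    [QR: 793 ≡ 1 mod 4, sign kept]
  = (14|19)    [793 ≡ 14 mod 19]
  = -(7|19)    [19 ≡ 3 mod 8 ⇒ (2|19) = -1]
  = (19|7)    [QR: both ≡ 3 mod 4, sign flips]
  = (5|7)    [19 ≡ 5 mod 7]
  = (7|5)    [QR: 5 ≡ 1 mod 4, sign kept]
  = (2|5)    [7 ≡ 2 mod 5]
  = -(1|5)    [5 ≡ 5 mod 8 ⇒ (2|5) = -1]
  = -1    [(1|5) = 1]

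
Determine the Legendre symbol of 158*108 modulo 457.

1

By multiplicativity, (158·108 / 457) = (158 / 457)·(108 / 457).
First factor (158 / 457):
(158 / 457)
  = (79 / 457)    [457 ≡ 1 mod 8 ⇒ (2 / 457) = +1]
  = (457 / 79)    [QR: 457 ≡ 1 mod 4, sign kept]
  = (62 / 79)    [457 ≡ 62 mod 79]
  = (31 / 79)    [79 ≡ 7 mod 8 ⇒ (2 / 79) = +1]
  = -(79 / 31)    [QR: both ≡ 3 mod 4, sign flips]
  = -(17 / 31)    [79 ≡ 17 mod 31]
  = -(31 / 17)    [QR: 17 ≡ 1 mod 4, sign kept]
  = -(14 / 17)    [31 ≡ 14 mod 17]
  = -(7 / 17)    [17 ≡ 1 mod 8 ⇒ (2 / 17) = +1]
  = -(17 / 7)    [QR: 17 ≡ 1 mod 4, sign kept]
  = -(3 / 7)    [17 ≡ 3 mod 7]
  = (7 / 3)    [QR: both ≡ 3 mod 4, sign flips]
  = (1 / 3)    [7 ≡ 1 mod 3]
  = 1    [(1 / 3) = 1]
Second factor (108 / 457):
(108 / 457)
  = (27 / 457)    [457 ≡ 1 mod 8 ⇒ (2 / 457)^2 = +1]
  = (457 / 27)    [QR: 457 ≡ 1 mod 4, sign kept]
  = (25 / 27)    [457 ≡ 25 mod 27]
  = (27 / 25)    [QR: 25 ≡ 1 mod 4, sign kept]
  = (2 / 25)    [27 ≡ 2 mod 25]
  = (1 / 25)    [25 ≡ 1 mod 8 ⇒ (2 / 25) = +1]
  = 1    [(1 / 25) = 1]
Product: (1)·(1) = 1.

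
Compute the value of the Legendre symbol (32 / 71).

1

Factor out 2: 32 = 2^5. Since 71 ≡ 7 (mod 8), (2 / 71) = +1, and (2 / 71)^5 = +1. Now have (1 / 71).
(1 / 71) = 1. Collecting the sign factors: 1.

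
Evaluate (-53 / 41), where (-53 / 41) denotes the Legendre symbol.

-1

(-53 / 41)
  = (29 / 41)    [-53 ≡ 29 mod 41]
  = (41 / 29)    [QR: 29 ≡ 1 mod 4, sign kept]
  = (12 / 29)    [41 ≡ 12 mod 29]
  = (3 / 29)    [29 ≡ 5 mod 8 ⇒ (2 / 29)^2 = +1]
  = (29 / 3)    [QR: 29 ≡ 1 mod 4, sign kept]
  = (2 / 3)    [29 ≡ 2 mod 3]
  = -(1 / 3)    [3 ≡ 3 mod 8 ⇒ (2 / 3) = -1]
  = -1    [(1 / 3) = 1]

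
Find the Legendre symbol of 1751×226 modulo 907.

By multiplicativity, (1751·226/907) = (1751/907)·(226/907).
First factor (1751/907):
(1751/907)
  = (844/907)    [1751 ≡ 844 mod 907]
  = (211/907)    [907 ≡ 3 mod 8 ⇒ (2/907)^2 = +1]
  = -(907/211)    [QR: both ≡ 3 mod 4, sign flips]
  = -(63/211)    [907 ≡ 63 mod 211]
  = (211/63)    [QR: both ≡ 3 mod 4, sign flips]
  = (22/63)    [211 ≡ 22 mod 63]
  = (11/63)    [63 ≡ 7 mod 8 ⇒ (2/63) = +1]
  = -(63/11)    [QR: both ≡ 3 mod 4, sign flips]
  = -(8/11)    [63 ≡ 8 mod 11]
  = (1/11)    [11 ≡ 3 mod 8 ⇒ (2/11)^3 = -1]
  = 1    [(1/11) = 1]
Second factor (226/907):
(226/907)
  = -(113/907)    [907 ≡ 3 mod 8 ⇒ (2/907) = -1]
  = -(907/113)    [QR: 113 ≡ 1 mod 4, sign kept]
  = -(3/113)    [907 ≡ 3 mod 113]
  = -(113/3)    [QR: 113 ≡ 1 mod 4, sign kept]
  = -(2/3)    [113 ≡ 2 mod 3]
  = (1/3)    [3 ≡ 3 mod 8 ⇒ (2/3) = -1]
  = 1    [(1/3) = 1]
Product: (1)·(1) = 1.

1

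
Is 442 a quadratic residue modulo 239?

no

(442/239)
  = (203/239)    [442 ≡ 203 mod 239]
  = -(239/203)    [QR: both ≡ 3 mod 4, sign flips]
  = -(36/203)    [239 ≡ 36 mod 203]
  = -(9/203)    [203 ≡ 3 mod 8 ⇒ (2/203)^2 = +1]
  = -(203/9)    [QR: 9 ≡ 1 mod 4, sign kept]
  = -(5/9)    [203 ≡ 5 mod 9]
  = -(9/5)    [QR: 5 ≡ 1 mod 4, sign kept]
  = -(4/5)    [9 ≡ 4 mod 5]
  = -(1/5)    [5 ≡ 5 mod 8 ⇒ (2/5)^2 = +1]
  = -1    [(1/5) = 1]
The Legendre symbol is -1, so x^2 ≡ 442 (mod 239) has no solution.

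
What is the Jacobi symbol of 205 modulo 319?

(205 / 319)
  = (319 / 205)    [QR: 205 ≡ 1 mod 4, sign kept]
  = (114 / 205)    [319 ≡ 114 mod 205]
  = -(57 / 205)    [205 ≡ 5 mod 8 ⇒ (2 / 205) = -1]
  = -(205 / 57)    [QR: 57 ≡ 1 mod 4, sign kept]
  = -(34 / 57)    [205 ≡ 34 mod 57]
  = -(17 / 57)    [57 ≡ 1 mod 8 ⇒ (2 / 57) = +1]
  = -(57 / 17)    [QR: 17 ≡ 1 mod 4, sign kept]
  = -(6 / 17)    [57 ≡ 6 mod 17]
  = -(3 / 17)    [17 ≡ 1 mod 8 ⇒ (2 / 17) = +1]
  = -(17 / 3)    [QR: 17 ≡ 1 mod 4, sign kept]
  = -(2 / 3)    [17 ≡ 2 mod 3]
  = (1 / 3)    [3 ≡ 3 mod 8 ⇒ (2 / 3) = -1]
  = 1    [(1 / 3) = 1]

1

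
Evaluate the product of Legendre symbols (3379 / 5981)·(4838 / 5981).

By multiplicativity, (3379·4838 / 5981) = (3379 / 5981)·(4838 / 5981).
First factor (3379 / 5981):
(3379 / 5981)
  = (5981 / 3379)    [QR: 5981 ≡ 1 mod 4, sign kept]
  = (2602 / 3379)    [5981 ≡ 2602 mod 3379]
  = -(1301 / 3379)    [3379 ≡ 3 mod 8 ⇒ (2 / 3379) = -1]
  = -(3379 / 1301)    [QR: 1301 ≡ 1 mod 4, sign kept]
  = -(777 / 1301)    [3379 ≡ 777 mod 1301]
  = -(1301 / 777)    [QR: 777 ≡ 1 mod 4, sign kept]
  = -(524 / 777)    [1301 ≡ 524 mod 777]
  = -(131 / 777)    [777 ≡ 1 mod 8 ⇒ (2 / 777)^2 = +1]
  = -(777 / 131)    [QR: 777 ≡ 1 mod 4, sign kept]
  = -(122 / 131)    [777 ≡ 122 mod 131]
  = (61 / 131)    [131 ≡ 3 mod 8 ⇒ (2 / 131) = -1]
  = (131 / 61)    [QR: 61 ≡ 1 mod 4, sign kept]
  = (9 / 61)    [131 ≡ 9 mod 61]
  = (61 / 9)    [QR: 9 ≡ 1 mod 4, sign kept]
  = (7 / 9)    [61 ≡ 7 mod 9]
  = (9 / 7)    [QR: 9 ≡ 1 mod 4, sign kept]
  = (2 / 7)    [9 ≡ 2 mod 7]
  = (1 / 7)    [7 ≡ 7 mod 8 ⇒ (2 / 7) = +1]
  = 1    [(1 / 7) = 1]
Second factor (4838 / 5981):
(4838 / 5981)
  = -(2419 / 5981)    [5981 ≡ 5 mod 8 ⇒ (2 / 5981) = -1]
  = -(5981 / 2419)    [QR: 5981 ≡ 1 mod 4, sign kept]
  = -(1143 / 2419)    [5981 ≡ 1143 mod 2419]
  = (2419 / 1143)    [QR: both ≡ 3 mod 4, sign flips]
  = (133 / 1143)    [2419 ≡ 133 mod 1143]
  = (1143 / 133)    [QR: 133 ≡ 1 mod 4, sign kept]
  = (79 / 133)    [1143 ≡ 79 mod 133]
  = (133 / 79)    [QR: 133 ≡ 1 mod 4, sign kept]
  = (54 / 79)    [133 ≡ 54 mod 79]
  = (27 / 79)    [79 ≡ 7 mod 8 ⇒ (2 / 79) = +1]
  = -(79 / 27)    [QR: both ≡ 3 mod 4, sign flips]
  = -(25 / 27)    [79 ≡ 25 mod 27]
  = -(27 / 25)    [QR: 25 ≡ 1 mod 4, sign kept]
  = -(2 / 25)    [27 ≡ 2 mod 25]
  = -(1 / 25)    [25 ≡ 1 mod 8 ⇒ (2 / 25) = +1]
  = -1    [(1 / 25) = 1]
Product: (1)·(-1) = -1.

-1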